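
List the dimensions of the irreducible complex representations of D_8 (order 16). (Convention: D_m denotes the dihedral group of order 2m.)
Dimensions: 1, 1, 1, 1, 2, 2, 2

Details: There are 7 irreducibles (= number of conjugacy classes). Their dimensions d_i satisfy sum d_i^2 = |G| = 16: 1 + 1 + 1 + 1 + 4 + 4 + 4 = 16.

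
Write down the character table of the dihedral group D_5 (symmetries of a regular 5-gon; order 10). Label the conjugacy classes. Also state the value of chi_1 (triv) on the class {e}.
Conjugacy classes: {e} of size 1, {r^1, r^4} of size 2, {r^2, r^3} of size 2, {s, sr, ..., sr^4} of size 5.
Character table:
  irrep \ class              {e} (size 1)  {r^1, r^4} (size 2)  {r^2, r^3} (size 2)  {s, sr, ..., sr^4} (size 5)
  chi_1 (triv)               1             1                    1                    1                          
  chi_2 (sign: r->1, s->-1)  1             1                    1                    -1                         
  chi_3 (2d, j=1)            2             -1/2 + sqrt(5)/2     -sqrt(5)/2 - 1/2     0                          
  chi_4 (2d, j=2)            2             -sqrt(5)/2 - 1/2     -1/2 + sqrt(5)/2     0                          

Spot check: chi_1 (triv) on {e} = 1.

Argument: D_5 has order 2*5 = 10 with 4 conjugacy classes, hence 4 irreducibles. Sum of squared dims 1 + 1 + 4 + 4 = 10 = |G|. Linear characters come from the abelianisation; the 2-dimensional irreps have character r^k -> 2*cos(2*pi*j*k/5), reflections -> 0.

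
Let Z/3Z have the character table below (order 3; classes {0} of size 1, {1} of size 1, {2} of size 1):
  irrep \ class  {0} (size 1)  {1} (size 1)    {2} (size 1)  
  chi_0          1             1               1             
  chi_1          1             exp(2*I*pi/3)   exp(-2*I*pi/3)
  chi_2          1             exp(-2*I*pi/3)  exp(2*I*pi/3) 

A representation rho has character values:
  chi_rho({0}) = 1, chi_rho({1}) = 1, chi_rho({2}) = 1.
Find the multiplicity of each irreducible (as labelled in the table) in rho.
Multiplicities: chi_0: 1, chi_1: 0, chi_2: 0.

Justification: Use <chi_rho, chi> = (1/|G|) sum_C |C| * chi_rho(C) * conj(chi(C)) with |G| = 3 for each irreducible chi in the table:
  <chi_rho, chi_0> = (1/3)[1*(1)*conj(1) + 1*(1)*conj(1) + 1*(1)*conj(1)]
      = (1/3)[(1) + (1) + (1)] = 3/3 = 1
  <chi_rho, chi_1> = (1/3)[1*(1)*conj(1) + 1*(1)*conj(exp(2*I*pi/3)) + 1*(1)*conj(exp(-2*I*pi/3))]
      = (1/3)[(1) + (exp(-2*I*pi/3)) + (exp(2*I*pi/3))] = 0/3 = 0
  <chi_rho, chi_2> = (1/3)[1*(1)*conj(1) + 1*(1)*conj(exp(-2*I*pi/3)) + 1*(1)*conj(exp(2*I*pi/3))]
      = (1/3)[(1) + (exp(2*I*pi/3)) + (exp(-2*I*pi/3))] = 0/3 = 0
(Exp terms are combined using exp(i*s)*conj(exp(i*t)) = exp(i*(s-t)), and sums of them are collapsed using the identity that for every m > 1 the m distinct m-th roots of unity sum to 0, e.g. 1 + exp(2*I*pi/3) + exp(-2*I*pi/3) = 0.)
Dimension check: dim(rho) = sum (mult * dim) = 1*1 + 0*1 + 0*1 = 1 = chi_rho(e) = 1.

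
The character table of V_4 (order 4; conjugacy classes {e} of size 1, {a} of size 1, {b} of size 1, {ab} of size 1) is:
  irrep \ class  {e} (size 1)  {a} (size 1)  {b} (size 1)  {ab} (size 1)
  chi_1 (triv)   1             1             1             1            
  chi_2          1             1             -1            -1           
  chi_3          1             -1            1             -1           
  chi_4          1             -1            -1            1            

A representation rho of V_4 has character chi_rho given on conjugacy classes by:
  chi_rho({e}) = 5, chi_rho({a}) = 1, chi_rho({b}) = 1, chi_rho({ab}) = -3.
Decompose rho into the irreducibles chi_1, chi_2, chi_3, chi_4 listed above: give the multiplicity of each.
Multiplicities: chi_1: 1, chi_2: 2, chi_3: 2, chi_4: 0.

Explanation: Use <chi_rho, chi> = (1/|G|) sum_C |C| * chi_rho(C) * conj(chi(C)) with |G| = 4 for each irreducible chi in the table:
  <chi_rho, chi_1> = (1/4)[1*(5)*conj(1) + 1*(1)*conj(1) + 1*(1)*conj(1) + 1*(-3)*conj(1)]
      = (1/4)[(5) + (1) + (1) + (-3)] = 4/4 = 1
  <chi_rho, chi_2> = (1/4)[1*(5)*conj(1) + 1*(1)*conj(1) + 1*(1)*conj(-1) + 1*(-3)*conj(-1)]
      = (1/4)[(5) + (1) + (-1) + (3)] = 8/4 = 2
  <chi_rho, chi_3> = (1/4)[1*(5)*conj(1) + 1*(1)*conj(-1) + 1*(1)*conj(1) + 1*(-3)*conj(-1)]
      = (1/4)[(5) + (-1) + (1) + (3)] = 8/4 = 2
  <chi_rho, chi_4> = (1/4)[1*(5)*conj(1) + 1*(1)*conj(-1) + 1*(1)*conj(-1) + 1*(-3)*conj(1)]
      = (1/4)[(5) + (-1) + (-1) + (-3)] = 0/4 = 0
Dimension check: dim(rho) = sum (mult * dim) = 1*1 + 2*1 + 2*1 + 0*1 = 5 = chi_rho(e) = 5.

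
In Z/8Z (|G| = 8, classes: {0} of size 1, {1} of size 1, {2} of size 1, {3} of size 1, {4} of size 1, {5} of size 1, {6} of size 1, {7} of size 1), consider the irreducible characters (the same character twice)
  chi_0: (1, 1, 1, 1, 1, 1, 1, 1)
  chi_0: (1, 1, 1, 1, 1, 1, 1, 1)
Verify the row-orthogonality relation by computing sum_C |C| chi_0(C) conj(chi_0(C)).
Sum = 8 = |G| = 8; so <chi_0, chi_0> = 1 (norm-1 confirms irreducibility).

Explanation: Compute term by term over conjugacy classes (|C| * chi_0(C) * conj(chi_0(C))):
  1*(1)*conj(1) + 1*(1)*conj(1) + 1*(1)*conj(1) + 1*(1)*conj(1) + 1*(1)*conj(1) + 1*(1)*conj(1) + 1*(1)*conj(1) + 1*(1)*conj(1)
  = (1) + (1) + (1) + (1) + (1) + (1) + (1) + (1)
  = 8.
(Exp terms are combined using exp(i*s)*conj(exp(i*t)) = exp(i*(s-t)), and sums of them are collapsed using the identity that for every m > 1 the m distinct m-th roots of unity sum to 0, e.g. 1 + exp(2*I*pi/3) + exp(-2*I*pi/3) = 0.)
Dividing by |G| = 8 gives 8/8 = 1, matching the row-orthogonality relation <chi_0, chi_0> = [chi_0 = chi_0].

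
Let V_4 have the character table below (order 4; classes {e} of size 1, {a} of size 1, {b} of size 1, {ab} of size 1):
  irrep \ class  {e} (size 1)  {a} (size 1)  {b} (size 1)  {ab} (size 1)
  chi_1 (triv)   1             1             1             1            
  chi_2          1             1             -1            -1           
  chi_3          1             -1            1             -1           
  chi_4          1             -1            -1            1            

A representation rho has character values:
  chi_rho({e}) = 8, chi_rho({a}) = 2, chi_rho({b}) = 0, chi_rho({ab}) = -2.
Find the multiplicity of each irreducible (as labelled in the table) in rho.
Multiplicities: chi_1: 2, chi_2: 3, chi_3: 2, chi_4: 1.

Proof sketch: Use <chi_rho, chi> = (1/|G|) sum_C |C| * chi_rho(C) * conj(chi(C)) with |G| = 4 for each irreducible chi in the table:
  <chi_rho, chi_1> = (1/4)[1*(8)*conj(1) + 1*(2)*conj(1) + 1*(0)*conj(1) + 1*(-2)*conj(1)]
      = (1/4)[(8) + (2) + (0) + (-2)] = 8/4 = 2
  <chi_rho, chi_2> = (1/4)[1*(8)*conj(1) + 1*(2)*conj(1) + 1*(0)*conj(-1) + 1*(-2)*conj(-1)]
      = (1/4)[(8) + (2) + (0) + (2)] = 12/4 = 3
  <chi_rho, chi_3> = (1/4)[1*(8)*conj(1) + 1*(2)*conj(-1) + 1*(0)*conj(1) + 1*(-2)*conj(-1)]
      = (1/4)[(8) + (-2) + (0) + (2)] = 8/4 = 2
  <chi_rho, chi_4> = (1/4)[1*(8)*conj(1) + 1*(2)*conj(-1) + 1*(0)*conj(-1) + 1*(-2)*conj(1)]
      = (1/4)[(8) + (-2) + (0) + (-2)] = 4/4 = 1
Dimension check: dim(rho) = sum (mult * dim) = 2*1 + 3*1 + 2*1 + 1*1 = 8 = chi_rho(e) = 8.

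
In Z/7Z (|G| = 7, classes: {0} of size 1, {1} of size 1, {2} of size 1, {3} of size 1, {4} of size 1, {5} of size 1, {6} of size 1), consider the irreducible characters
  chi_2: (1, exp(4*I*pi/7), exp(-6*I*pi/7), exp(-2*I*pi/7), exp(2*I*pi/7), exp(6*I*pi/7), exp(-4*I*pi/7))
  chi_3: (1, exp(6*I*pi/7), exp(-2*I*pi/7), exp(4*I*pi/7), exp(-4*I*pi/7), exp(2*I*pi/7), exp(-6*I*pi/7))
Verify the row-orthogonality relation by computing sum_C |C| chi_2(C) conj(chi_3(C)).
Sum = 0; so <chi_2, chi_3> = 0 (distinct irreducibles are orthogonal).

Explanation: Compute term by term over conjugacy classes (|C| * chi_2(C) * conj(chi_3(C))):
  1*(1)*conj(1) + 1*(exp(4*I*pi/7))*conj(exp(6*I*pi/7)) + 1*(exp(-6*I*pi/7))*conj(exp(-2*I*pi/7)) + 1*(exp(-2*I*pi/7))*conj(exp(4*I*pi/7)) + 1*(exp(2*I*pi/7))*conj(exp(-4*I*pi/7)) + 1*(exp(6*I*pi/7))*conj(exp(2*I*pi/7)) + 1*(exp(-4*I*pi/7))*conj(exp(-6*I*pi/7))
  = (1) + (exp(-2*I*pi/7)) + (exp(-4*I*pi/7)) + (exp(-6*I*pi/7)) + (exp(6*I*pi/7)) + (exp(4*I*pi/7)) + (exp(2*I*pi/7))
  = 0.
(Exp terms are combined using exp(i*s)*conj(exp(i*t)) = exp(i*(s-t)), and sums of them are collapsed using the identity that for every m > 1 the m distinct m-th roots of unity sum to 0, e.g. 1 + exp(2*I*pi/3) + exp(-2*I*pi/3) = 0.)
Dividing by |G| = 7 gives 0/7 = 0, matching the row-orthogonality relation <chi_2, chi_3> = [chi_2 = chi_3].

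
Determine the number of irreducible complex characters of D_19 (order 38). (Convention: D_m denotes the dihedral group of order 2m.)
11

Justification: The number of irreducible complex representations of a finite group equals its number of conjugacy classes. D_19 has 11 conjugacy classes ((n+3)/2 for n odd), so D_19 (order 38) has exactly 11 irreducible complex representations.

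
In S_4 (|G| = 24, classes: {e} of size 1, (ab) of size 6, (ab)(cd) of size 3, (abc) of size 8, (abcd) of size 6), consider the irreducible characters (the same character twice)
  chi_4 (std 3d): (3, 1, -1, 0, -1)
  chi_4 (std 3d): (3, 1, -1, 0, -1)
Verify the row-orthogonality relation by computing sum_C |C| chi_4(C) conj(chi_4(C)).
Sum = 24 = |G| = 24; so <chi_4, chi_4> = 1 (norm-1 confirms irreducibility).

Derivation: Compute term by term over conjugacy classes (|C| * chi_4(C) * conj(chi_4(C))):
  1*(3)*conj(3) + 6*(1)*conj(1) + 3*(-1)*conj(-1) + 8*(0)*conj(0) + 6*(-1)*conj(-1)
  = (9) + (6) + (3) + (0) + (6)
  = 24.
Dividing by |G| = 24 gives 24/24 = 1, matching the row-orthogonality relation <chi_4, chi_4> = [chi_4 = chi_4].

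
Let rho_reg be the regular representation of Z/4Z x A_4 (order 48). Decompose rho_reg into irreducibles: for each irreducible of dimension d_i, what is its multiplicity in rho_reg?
Each irreducible V_i of dimension d_i appears with multiplicity d_i, i.e. rho_reg = (direct sum over all irreducibles V_i) d_i V_i. The irreducible dimensions for Z/4Z x A_4 are 1, 1, 1, 1, 1, 1, 1, 1, 1, 1, 1, 1, 3, 3, 3, 3: 12 irreducibles of dimension 1, each with multiplicity 1; 4 irreducibles of dimension 3, each with multiplicity 3. Total dimension 12*1*1 + 4*3*3 = 48 = |G|.

Explanation: General theorem: in the regular representation of a finite group G, each irreducible appears with multiplicity equal to its dimension. Check: dim(rho_reg) = sum d_i^2 = 1 + 1 + 1 + 1 + 1 + 1 + 1 + 1 + 1 + 1 + 1 + 1 + 9 + 9 + 9 + 9 = 48 = |G|.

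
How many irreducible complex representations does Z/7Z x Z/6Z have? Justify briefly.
42

Derivation: The number of irreducible complex representations of a finite group equals its number of conjugacy classes. Z/7Z x Z/6Z is abelian of order 42, so every element is its own conjugacy class: 42 classes, so Z/7Z x Z/6Z (order 42) has exactly 42 irreducible complex representations.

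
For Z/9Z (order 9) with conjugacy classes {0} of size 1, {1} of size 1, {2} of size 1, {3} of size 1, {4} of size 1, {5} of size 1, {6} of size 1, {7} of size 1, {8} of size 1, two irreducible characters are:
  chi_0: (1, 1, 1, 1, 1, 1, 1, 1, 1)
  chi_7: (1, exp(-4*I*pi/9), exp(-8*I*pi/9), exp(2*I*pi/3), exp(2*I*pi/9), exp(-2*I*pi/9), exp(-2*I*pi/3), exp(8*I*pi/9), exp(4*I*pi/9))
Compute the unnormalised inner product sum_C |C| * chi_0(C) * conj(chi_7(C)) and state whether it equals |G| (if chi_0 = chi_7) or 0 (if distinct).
Sum = 0; so <chi_0, chi_7> = 0 (distinct irreducibles are orthogonal).

Why: Compute term by term over conjugacy classes (|C| * chi_0(C) * conj(chi_7(C))):
  1*(1)*conj(1) + 1*(1)*conj(exp(-4*I*pi/9)) + 1*(1)*conj(exp(-8*I*pi/9)) + 1*(1)*conj(exp(2*I*pi/3)) + 1*(1)*conj(exp(2*I*pi/9)) + 1*(1)*conj(exp(-2*I*pi/9)) + 1*(1)*conj(exp(-2*I*pi/3)) + 1*(1)*conj(exp(8*I*pi/9)) + 1*(1)*conj(exp(4*I*pi/9))
  = (1) + (exp(4*I*pi/9)) + (exp(8*I*pi/9)) + (exp(-2*I*pi/3)) + (exp(-2*I*pi/9)) + (exp(2*I*pi/9)) + (exp(2*I*pi/3)) + (exp(-8*I*pi/9)) + (exp(-4*I*pi/9))
  = 0.
(Exp terms are combined using exp(i*s)*conj(exp(i*t)) = exp(i*(s-t)), and sums of them are collapsed using the identity that for every m > 1 the m distinct m-th roots of unity sum to 0, e.g. 1 + exp(2*I*pi/3) + exp(-2*I*pi/3) = 0.)
Dividing by |G| = 9 gives 0/9 = 0, matching the row-orthogonality relation <chi_0, chi_7> = [chi_0 = chi_7].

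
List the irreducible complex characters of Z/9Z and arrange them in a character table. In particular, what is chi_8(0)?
Character table of Z/9Z (irreps indexed chi_0,...,chi_8 with chi_k(m) = zeta_9^(k*m), zeta_9 = exp(2*pi*i/9)):
  irrep \ class  {0} (size 1)  {1} (size 1)    {2} (size 1)    {3} (size 1)    {4} (size 1)    {5} (size 1)    {6} (size 1)    {7} (size 1)    {8} (size 1)  
  chi_0          1             1               1               1               1               1               1               1               1             
  chi_1          1             exp(2*I*pi/9)   exp(4*I*pi/9)   exp(2*I*pi/3)   exp(8*I*pi/9)   exp(-8*I*pi/9)  exp(-2*I*pi/3)  exp(-4*I*pi/9)  exp(-2*I*pi/9)
  chi_2          1             exp(4*I*pi/9)   exp(8*I*pi/9)   exp(-2*I*pi/3)  exp(-2*I*pi/9)  exp(2*I*pi/9)   exp(2*I*pi/3)   exp(-8*I*pi/9)  exp(-4*I*pi/9)
  chi_3          1             exp(2*I*pi/3)   exp(-2*I*pi/3)  1               exp(2*I*pi/3)   exp(-2*I*pi/3)  1               exp(2*I*pi/3)   exp(-2*I*pi/3)
  chi_4          1             exp(8*I*pi/9)   exp(-2*I*pi/9)  exp(2*I*pi/3)   exp(-4*I*pi/9)  exp(4*I*pi/9)   exp(-2*I*pi/3)  exp(2*I*pi/9)   exp(-8*I*pi/9)
  chi_5          1             exp(-8*I*pi/9)  exp(2*I*pi/9)   exp(-2*I*pi/3)  exp(4*I*pi/9)   exp(-4*I*pi/9)  exp(2*I*pi/3)   exp(-2*I*pi/9)  exp(8*I*pi/9) 
  chi_6          1             exp(-2*I*pi/3)  exp(2*I*pi/3)   1               exp(-2*I*pi/3)  exp(2*I*pi/3)   1               exp(-2*I*pi/3)  exp(2*I*pi/3) 
  chi_7          1             exp(-4*I*pi/9)  exp(-8*I*pi/9)  exp(2*I*pi/3)   exp(2*I*pi/9)   exp(-2*I*pi/9)  exp(-2*I*pi/3)  exp(8*I*pi/9)   exp(4*I*pi/9) 
  chi_8          1             exp(-2*I*pi/9)  exp(-4*I*pi/9)  exp(-2*I*pi/3)  exp(-8*I*pi/9)  exp(8*I*pi/9)   exp(2*I*pi/3)   exp(4*I*pi/9)   exp(2*I*pi/9) 

Spot check: chi_8(0) = zeta_9^(8*0) = zeta_9^0 = 1.

Proof sketch: Z/9Z is abelian, so all 9 irreducible complex representations are 1-dimensional. They are given by chi_k(m) = zeta_9^(k*m) for k = 0,...,8. Row orthogonality: sum_m chi_k(m) conj(chi_l(m)) = 9 * [k = l].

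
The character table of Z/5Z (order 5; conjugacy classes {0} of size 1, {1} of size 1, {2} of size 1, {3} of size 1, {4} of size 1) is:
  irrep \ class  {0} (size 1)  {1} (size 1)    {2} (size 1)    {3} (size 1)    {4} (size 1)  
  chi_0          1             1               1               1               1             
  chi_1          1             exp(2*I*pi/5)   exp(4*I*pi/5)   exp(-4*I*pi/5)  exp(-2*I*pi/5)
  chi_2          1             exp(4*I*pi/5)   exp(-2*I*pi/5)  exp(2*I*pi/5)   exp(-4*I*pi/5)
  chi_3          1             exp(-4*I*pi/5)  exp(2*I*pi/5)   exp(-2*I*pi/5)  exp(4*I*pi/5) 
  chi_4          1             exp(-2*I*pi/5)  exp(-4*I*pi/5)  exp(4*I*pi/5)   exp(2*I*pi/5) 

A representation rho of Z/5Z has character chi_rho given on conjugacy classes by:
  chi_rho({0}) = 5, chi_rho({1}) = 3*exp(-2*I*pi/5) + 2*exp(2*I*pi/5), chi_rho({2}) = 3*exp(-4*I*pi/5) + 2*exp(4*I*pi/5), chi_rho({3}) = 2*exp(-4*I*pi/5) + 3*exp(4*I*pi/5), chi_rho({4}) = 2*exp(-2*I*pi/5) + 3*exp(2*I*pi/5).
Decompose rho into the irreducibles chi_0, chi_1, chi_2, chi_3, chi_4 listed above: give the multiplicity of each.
Multiplicities: chi_0: 0, chi_1: 2, chi_2: 0, chi_3: 0, chi_4: 3.

Why: Use <chi_rho, chi> = (1/|G|) sum_C |C| * chi_rho(C) * conj(chi(C)) with |G| = 5 for each irreducible chi in the table:
  <chi_rho, chi_0> = (1/5)[1*(5)*conj(1) + 1*(3*exp(-2*I*pi/5) + 2*exp(2*I*pi/5))*conj(1) + 1*(3*exp(-4*I*pi/5) + 2*exp(4*I*pi/5))*conj(1) + 1*(2*exp(-4*I*pi/5) + 3*exp(4*I*pi/5))*conj(1) + 1*(2*exp(-2*I*pi/5) + 3*exp(2*I*pi/5))*conj(1)]
      = (1/5)[(5) + (3*exp(-2*I*pi/5) + 2*exp(2*I*pi/5)) + (3*exp(-4*I*pi/5) + 2*exp(4*I*pi/5)) + (2*exp(-4*I*pi/5) + 3*exp(4*I*pi/5)) + (2*exp(-2*I*pi/5) + 3*exp(2*I*pi/5))] = 0/5 = 0
  <chi_rho, chi_1> = (1/5)[1*(5)*conj(1) + 1*(3*exp(-2*I*pi/5) + 2*exp(2*I*pi/5))*conj(exp(2*I*pi/5)) + 1*(3*exp(-4*I*pi/5) + 2*exp(4*I*pi/5))*conj(exp(4*I*pi/5)) + 1*(2*exp(-4*I*pi/5) + 3*exp(4*I*pi/5))*conj(exp(-4*I*pi/5)) + 1*(2*exp(-2*I*pi/5) + 3*exp(2*I*pi/5))*conj(exp(-2*I*pi/5))]
      = (1/5)[(5) + (2 + 3*exp(-4*I*pi/5)) + (2 + 3*exp(2*I*pi/5)) + (2 + 3*exp(-2*I*pi/5)) + (2 + 3*exp(4*I*pi/5))] = 10/5 = 2
  <chi_rho, chi_2> = (1/5)[1*(5)*conj(1) + 1*(3*exp(-2*I*pi/5) + 2*exp(2*I*pi/5))*conj(exp(4*I*pi/5)) + 1*(3*exp(-4*I*pi/5) + 2*exp(4*I*pi/5))*conj(exp(-2*I*pi/5)) + 1*(2*exp(-4*I*pi/5) + 3*exp(4*I*pi/5))*conj(exp(2*I*pi/5)) + 1*(2*exp(-2*I*pi/5) + 3*exp(2*I*pi/5))*conj(exp(-4*I*pi/5))]
      = (1/5)[(5) + (2*exp(-2*I*pi/5) + 3*exp(4*I*pi/5)) + (3*exp(-2*I*pi/5) + 2*exp(-4*I*pi/5)) + (2*exp(4*I*pi/5) + 3*exp(2*I*pi/5)) + (3*exp(-4*I*pi/5) + 2*exp(2*I*pi/5))] = 0/5 = 0
  <chi_rho, chi_3> = (1/5)[1*(5)*conj(1) + 1*(3*exp(-2*I*pi/5) + 2*exp(2*I*pi/5))*conj(exp(-4*I*pi/5)) + 1*(3*exp(-4*I*pi/5) + 2*exp(4*I*pi/5))*conj(exp(2*I*pi/5)) + 1*(2*exp(-4*I*pi/5) + 3*exp(4*I*pi/5))*conj(exp(-2*I*pi/5)) + 1*(2*exp(-2*I*pi/5) + 3*exp(2*I*pi/5))*conj(exp(4*I*pi/5))]
      = (1/5)[(5) + (2*exp(-4*I*pi/5) + 3*exp(2*I*pi/5)) + (3*exp(4*I*pi/5) + 2*exp(2*I*pi/5)) + (2*exp(-2*I*pi/5) + 3*exp(-4*I*pi/5)) + (3*exp(-2*I*pi/5) + 2*exp(4*I*pi/5))] = 0/5 = 0
  <chi_rho, chi_4> = (1/5)[1*(5)*conj(1) + 1*(3*exp(-2*I*pi/5) + 2*exp(2*I*pi/5))*conj(exp(-2*I*pi/5)) + 1*(3*exp(-4*I*pi/5) + 2*exp(4*I*pi/5))*conj(exp(-4*I*pi/5)) + 1*(2*exp(-4*I*pi/5) + 3*exp(4*I*pi/5))*conj(exp(4*I*pi/5)) + 1*(2*exp(-2*I*pi/5) + 3*exp(2*I*pi/5))*conj(exp(2*I*pi/5))]
      = (1/5)[(5) + (3 + 2*exp(4*I*pi/5)) + (3 + 2*exp(-2*I*pi/5)) + (3 + 2*exp(2*I*pi/5)) + (3 + 2*exp(-4*I*pi/5))] = 15/5 = 3
(Exp terms are combined using exp(i*s)*conj(exp(i*t)) = exp(i*(s-t)), and sums of them are collapsed using the identity that for every m > 1 the m distinct m-th roots of unity sum to 0, e.g. 1 + exp(2*I*pi/3) + exp(-2*I*pi/3) = 0.)
Dimension check: dim(rho) = sum (mult * dim) = 0*1 + 2*1 + 0*1 + 0*1 + 3*1 = 5 = chi_rho(e) = 5.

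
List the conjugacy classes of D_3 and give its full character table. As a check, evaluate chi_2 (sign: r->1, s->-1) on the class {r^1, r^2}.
Conjugacy classes: {e} of size 1, {r^1, r^2} of size 2, {s, sr, ..., sr^2} of size 3.
Character table:
  irrep \ class              {e} (size 1)  {r^1, r^2} (size 2)  {s, sr, ..., sr^2} (size 3)
  chi_1 (triv)               1             1                    1                          
  chi_2 (sign: r->1, s->-1)  1             1                    -1                         
  chi_3 (2d, j=1)            2             -1                   0                          

Spot check: chi_2 (sign: r->1, s->-1) on {r^1, r^2} = 1.

Argument: D_3 has order 2*3 = 6 with 3 conjugacy classes, hence 3 irreducibles. Sum of squared dims 1 + 1 + 4 = 6 = |G|. Linear characters come from the abelianisation; the 2-dimensional irreps have character r^k -> 2*cos(2*pi*j*k/3), reflections -> 0.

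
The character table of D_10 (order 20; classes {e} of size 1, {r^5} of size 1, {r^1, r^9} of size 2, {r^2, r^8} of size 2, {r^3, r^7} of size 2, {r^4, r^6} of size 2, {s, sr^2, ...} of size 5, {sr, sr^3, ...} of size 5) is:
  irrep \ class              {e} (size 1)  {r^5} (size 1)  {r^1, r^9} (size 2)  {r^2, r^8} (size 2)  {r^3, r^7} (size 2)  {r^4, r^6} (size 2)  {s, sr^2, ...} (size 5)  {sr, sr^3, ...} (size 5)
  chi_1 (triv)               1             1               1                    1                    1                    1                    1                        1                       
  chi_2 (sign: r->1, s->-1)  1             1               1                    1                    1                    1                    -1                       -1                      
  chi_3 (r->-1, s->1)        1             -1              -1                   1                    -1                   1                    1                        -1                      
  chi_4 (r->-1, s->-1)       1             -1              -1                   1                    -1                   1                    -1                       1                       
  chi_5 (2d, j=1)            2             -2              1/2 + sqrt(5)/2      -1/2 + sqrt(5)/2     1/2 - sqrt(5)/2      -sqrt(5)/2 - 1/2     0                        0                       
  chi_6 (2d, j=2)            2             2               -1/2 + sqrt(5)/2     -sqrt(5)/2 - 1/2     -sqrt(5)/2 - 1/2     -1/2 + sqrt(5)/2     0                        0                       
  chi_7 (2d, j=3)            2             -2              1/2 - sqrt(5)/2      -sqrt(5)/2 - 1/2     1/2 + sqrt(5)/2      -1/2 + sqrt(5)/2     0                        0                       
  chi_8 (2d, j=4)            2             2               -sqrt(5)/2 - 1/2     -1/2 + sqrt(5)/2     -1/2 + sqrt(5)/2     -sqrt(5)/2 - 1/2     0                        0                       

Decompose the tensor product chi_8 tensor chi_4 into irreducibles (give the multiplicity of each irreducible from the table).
chi_8 tensor chi_4 = chi_5 (all other irreducibles have multiplicity 0).

Proof sketch: The character of a tensor product is the pointwise product (chi_8 * chi_4)(C) = chi_8(C) * chi_4(C):
  {e}: (2)*(1), {r^5}: (2)*(-1), {r^1, r^9}: (-sqrt(5)/2 - 1/2)*(-1), {r^2, r^8}: (-1/2 + sqrt(5)/2)*(1), {r^3, r^7}: (-1/2 + sqrt(5)/2)*(-1), {r^4, r^6}: (-sqrt(5)/2 - 1/2)*(1), {s, sr^2, ...}: (0)*(-1), {sr, sr^3, ...}: (0)*(1)
so (chi_8 * chi_4) takes values
  {e} -> 2, {r^5} -> -2, {r^1, r^9} -> 1/2 + sqrt(5)/2, {r^2, r^8} -> -1/2 + sqrt(5)/2, {r^3, r^7} -> 1/2 - sqrt(5)/2, {r^4, r^6} -> -sqrt(5)/2 - 1/2, {s, sr^2, ...} -> 0, {sr, sr^3, ...} -> 0.
Now take the inner product of this character with each irreducible chi from the table, <chi_8*chi_4, chi> = (1/20) sum_C |C| (chi_8*chi_4)(C) conj(chi(C)):
  <chi_8*chi_4, chi_1> = (1/20)[1*(2)*conj(1) + 1*(-2)*conj(1) + 2*(1/2 + sqrt(5)/2)*conj(1) + 2*(-1/2 + sqrt(5)/2)*conj(1) + 2*(1/2 - sqrt(5)/2)*conj(1) + 2*(-sqrt(5)/2 - 1/2)*conj(1) + 5*(0)*conj(1) + 5*(0)*conj(1)]
      = (1/20)[(2) + (-2) + (1 + sqrt(5)) + (-1 + sqrt(5)) + (1 - sqrt(5)) + (-sqrt(5) - 1) + (0) + (0)] = 0/20 = 0
  <chi_8*chi_4, chi_2> = (1/20)[1*(2)*conj(1) + 1*(-2)*conj(1) + 2*(1/2 + sqrt(5)/2)*conj(1) + 2*(-1/2 + sqrt(5)/2)*conj(1) + 2*(1/2 - sqrt(5)/2)*conj(1) + 2*(-sqrt(5)/2 - 1/2)*conj(1) + 5*(0)*conj(-1) + 5*(0)*conj(-1)]
      = (1/20)[(2) + (-2) + (1 + sqrt(5)) + (-1 + sqrt(5)) + (1 - sqrt(5)) + (-sqrt(5) - 1) + (0) + (0)] = 0/20 = 0
  <chi_8*chi_4, chi_3> = (1/20)[1*(2)*conj(1) + 1*(-2)*conj(-1) + 2*(1/2 + sqrt(5)/2)*conj(-1) + 2*(-1/2 + sqrt(5)/2)*conj(1) + 2*(1/2 - sqrt(5)/2)*conj(-1) + 2*(-sqrt(5)/2 - 1/2)*conj(1) + 5*(0)*conj(1) + 5*(0)*conj(-1)]
      = (1/20)[(2) + (2) + (-sqrt(5) - 1) + (-1 + sqrt(5)) + (-1 + sqrt(5)) + (-sqrt(5) - 1) + (0) + (0)] = 0/20 = 0
  <chi_8*chi_4, chi_4> = (1/20)[1*(2)*conj(1) + 1*(-2)*conj(-1) + 2*(1/2 + sqrt(5)/2)*conj(-1) + 2*(-1/2 + sqrt(5)/2)*conj(1) + 2*(1/2 - sqrt(5)/2)*conj(-1) + 2*(-sqrt(5)/2 - 1/2)*conj(1) + 5*(0)*conj(-1) + 5*(0)*conj(1)]
      = (1/20)[(2) + (2) + (-sqrt(5) - 1) + (-1 + sqrt(5)) + (-1 + sqrt(5)) + (-sqrt(5) - 1) + (0) + (0)] = 0/20 = 0
  <chi_8*chi_4, chi_5> = (1/20)[1*(2)*conj(2) + 1*(-2)*conj(-2) + 2*(1/2 + sqrt(5)/2)*conj(1/2 + sqrt(5)/2) + 2*(-1/2 + sqrt(5)/2)*conj(-1/2 + sqrt(5)/2) + 2*(1/2 - sqrt(5)/2)*conj(1/2 - sqrt(5)/2) + 2*(-sqrt(5)/2 - 1/2)*conj(-sqrt(5)/2 - 1/2) + 5*(0)*conj(0) + 5*(0)*conj(0)]
      = (1/20)[(4) + (4) + (sqrt(5) + 3) + (3 - sqrt(5)) + (3 - sqrt(5)) + (sqrt(5) + 3) + (0) + (0)] = 20/20 = 1
  <chi_8*chi_4, chi_6> = (1/20)[1*(2)*conj(2) + 1*(-2)*conj(2) + 2*(1/2 + sqrt(5)/2)*conj(-1/2 + sqrt(5)/2) + 2*(-1/2 + sqrt(5)/2)*conj(-sqrt(5)/2 - 1/2) + 2*(1/2 - sqrt(5)/2)*conj(-sqrt(5)/2 - 1/2) + 2*(-sqrt(5)/2 - 1/2)*conj(-1/2 + sqrt(5)/2) + 5*(0)*conj(0) + 5*(0)*conj(0)]
      = (1/20)[(4) + (-4) + (2) + (-2) + (2) + (-2) + (0) + (0)] = 0/20 = 0
  <chi_8*chi_4, chi_7> = (1/20)[1*(2)*conj(2) + 1*(-2)*conj(-2) + 2*(1/2 + sqrt(5)/2)*conj(1/2 - sqrt(5)/2) + 2*(-1/2 + sqrt(5)/2)*conj(-sqrt(5)/2 - 1/2) + 2*(1/2 - sqrt(5)/2)*conj(1/2 + sqrt(5)/2) + 2*(-sqrt(5)/2 - 1/2)*conj(-1/2 + sqrt(5)/2) + 5*(0)*conj(0) + 5*(0)*conj(0)]
      = (1/20)[(4) + (4) + (-2) + (-2) + (-2) + (-2) + (0) + (0)] = 0/20 = 0
  <chi_8*chi_4, chi_8> = (1/20)[1*(2)*conj(2) + 1*(-2)*conj(2) + 2*(1/2 + sqrt(5)/2)*conj(-sqrt(5)/2 - 1/2) + 2*(-1/2 + sqrt(5)/2)*conj(-1/2 + sqrt(5)/2) + 2*(1/2 - sqrt(5)/2)*conj(-1/2 + sqrt(5)/2) + 2*(-sqrt(5)/2 - 1/2)*conj(-sqrt(5)/2 - 1/2) + 5*(0)*conj(0) + 5*(0)*conj(0)]
      = (1/20)[(4) + (-4) + (-3 - sqrt(5)) + (3 - sqrt(5)) + (-3 + sqrt(5)) + (sqrt(5) + 3) + (0) + (0)] = 0/20 = 0
Hence the multiplicities are chi_5: 1. Dimension check: dim(chi_8)*dim(chi_4) = 2*1 = 2 and sum (mult * dim) = 1*2 = 2.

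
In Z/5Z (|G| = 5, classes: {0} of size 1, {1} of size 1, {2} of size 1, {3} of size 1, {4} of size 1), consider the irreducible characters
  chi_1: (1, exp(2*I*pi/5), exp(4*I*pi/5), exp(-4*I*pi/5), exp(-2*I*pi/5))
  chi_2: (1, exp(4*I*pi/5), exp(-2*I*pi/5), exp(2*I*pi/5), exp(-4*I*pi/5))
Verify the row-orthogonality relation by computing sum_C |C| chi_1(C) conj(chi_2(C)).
Sum = 0; so <chi_1, chi_2> = 0 (distinct irreducibles are orthogonal).

Solution. Compute term by term over conjugacy classes (|C| * chi_1(C) * conj(chi_2(C))):
  1*(1)*conj(1) + 1*(exp(2*I*pi/5))*conj(exp(4*I*pi/5)) + 1*(exp(4*I*pi/5))*conj(exp(-2*I*pi/5)) + 1*(exp(-4*I*pi/5))*conj(exp(2*I*pi/5)) + 1*(exp(-2*I*pi/5))*conj(exp(-4*I*pi/5))
  = (1) + (exp(-2*I*pi/5)) + (exp(-4*I*pi/5)) + (exp(4*I*pi/5)) + (exp(2*I*pi/5))
  = 0.
(Exp terms are combined using exp(i*s)*conj(exp(i*t)) = exp(i*(s-t)), and sums of them are collapsed using the identity that for every m > 1 the m distinct m-th roots of unity sum to 0, e.g. 1 + exp(2*I*pi/3) + exp(-2*I*pi/3) = 0.)
Dividing by |G| = 5 gives 0/5 = 0, matching the row-orthogonality relation <chi_1, chi_2> = [chi_1 = chi_2].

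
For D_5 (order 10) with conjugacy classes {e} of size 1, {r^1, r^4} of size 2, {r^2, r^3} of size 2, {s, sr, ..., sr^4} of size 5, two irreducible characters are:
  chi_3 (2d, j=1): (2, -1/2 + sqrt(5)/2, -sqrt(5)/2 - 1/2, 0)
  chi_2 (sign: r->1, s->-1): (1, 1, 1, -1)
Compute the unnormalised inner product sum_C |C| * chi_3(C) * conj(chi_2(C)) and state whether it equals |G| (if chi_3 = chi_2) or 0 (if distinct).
Sum = 0; so <chi_3, chi_2> = 0 (distinct irreducibles are orthogonal).

Argument: Compute term by term over conjugacy classes (|C| * chi_3(C) * conj(chi_2(C))):
  1*(2)*conj(1) + 2*(-1/2 + sqrt(5)/2)*conj(1) + 2*(-sqrt(5)/2 - 1/2)*conj(1) + 5*(0)*conj(-1)
  = (2) + (-1 + sqrt(5)) + (-sqrt(5) - 1) + (0)
  = 0.
Dividing by |G| = 10 gives 0/10 = 0, matching the row-orthogonality relation <chi_3, chi_2> = [chi_3 = chi_2].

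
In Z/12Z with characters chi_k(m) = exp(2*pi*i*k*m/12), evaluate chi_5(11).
chi_5(11) = zeta_12^55 = exp(-5*I*pi/6)

Justification: chi_5(11) = zeta_12^(5*11) = zeta_12^55. Since zeta_12^12 = 1, this equals zeta_12^7 = exp(2*pi*i*7/12) = exp(-5*I*pi/6).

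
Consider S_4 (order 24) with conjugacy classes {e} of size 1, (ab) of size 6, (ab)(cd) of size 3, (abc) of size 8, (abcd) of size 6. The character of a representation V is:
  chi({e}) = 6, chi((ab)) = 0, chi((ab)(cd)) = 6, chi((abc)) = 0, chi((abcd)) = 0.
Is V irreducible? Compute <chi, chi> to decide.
Not irreducible (reducible): <chi, chi> = 6 > 1.

Why: <chi, chi> = (1/|G|) sum_C |C| * |chi(C)|^2 = (1/24)[1*|6|^2 + 6*|0|^2 + 3*|6|^2 + 8*|0|^2 + 6*|0|^2]
  = (1/24)[(36) + (0) + (108) + (0) + (0)] = 144/24 = 6.
A character is irreducible iff <chi, chi> = 1, so this representation is reducible.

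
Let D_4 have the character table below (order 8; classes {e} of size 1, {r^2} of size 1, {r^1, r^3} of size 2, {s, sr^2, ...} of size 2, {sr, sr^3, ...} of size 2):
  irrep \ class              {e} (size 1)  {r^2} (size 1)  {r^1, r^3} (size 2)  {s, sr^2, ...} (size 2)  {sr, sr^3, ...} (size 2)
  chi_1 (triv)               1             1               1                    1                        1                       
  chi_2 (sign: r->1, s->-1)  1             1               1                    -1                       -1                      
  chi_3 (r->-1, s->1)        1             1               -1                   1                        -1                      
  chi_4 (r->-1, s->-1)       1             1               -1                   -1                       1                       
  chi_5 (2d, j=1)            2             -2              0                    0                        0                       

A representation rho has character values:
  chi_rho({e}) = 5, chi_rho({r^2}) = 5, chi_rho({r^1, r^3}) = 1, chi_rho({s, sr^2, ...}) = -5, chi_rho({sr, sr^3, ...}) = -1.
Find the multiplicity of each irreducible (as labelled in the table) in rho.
Multiplicities: chi_1: 0, chi_2: 3, chi_3: 0, chi_4: 2, chi_5: 0.

Reasoning: Use <chi_rho, chi> = (1/|G|) sum_C |C| * chi_rho(C) * conj(chi(C)) with |G| = 8 for each irreducible chi in the table:
  <chi_rho, chi_1> = (1/8)[1*(5)*conj(1) + 1*(5)*conj(1) + 2*(1)*conj(1) + 2*(-5)*conj(1) + 2*(-1)*conj(1)]
      = (1/8)[(5) + (5) + (2) + (-10) + (-2)] = 0/8 = 0
  <chi_rho, chi_2> = (1/8)[1*(5)*conj(1) + 1*(5)*conj(1) + 2*(1)*conj(1) + 2*(-5)*conj(-1) + 2*(-1)*conj(-1)]
      = (1/8)[(5) + (5) + (2) + (10) + (2)] = 24/8 = 3
  <chi_rho, chi_3> = (1/8)[1*(5)*conj(1) + 1*(5)*conj(1) + 2*(1)*conj(-1) + 2*(-5)*conj(1) + 2*(-1)*conj(-1)]
      = (1/8)[(5) + (5) + (-2) + (-10) + (2)] = 0/8 = 0
  <chi_rho, chi_4> = (1/8)[1*(5)*conj(1) + 1*(5)*conj(1) + 2*(1)*conj(-1) + 2*(-5)*conj(-1) + 2*(-1)*conj(1)]
      = (1/8)[(5) + (5) + (-2) + (10) + (-2)] = 16/8 = 2
  <chi_rho, chi_5> = (1/8)[1*(5)*conj(2) + 1*(5)*conj(-2) + 2*(1)*conj(0) + 2*(-5)*conj(0) + 2*(-1)*conj(0)]
      = (1/8)[(10) + (-10) + (0) + (0) + (0)] = 0/8 = 0
Dimension check: dim(rho) = sum (mult * dim) = 0*1 + 3*1 + 0*1 + 2*1 + 0*2 = 5 = chi_rho(e) = 5.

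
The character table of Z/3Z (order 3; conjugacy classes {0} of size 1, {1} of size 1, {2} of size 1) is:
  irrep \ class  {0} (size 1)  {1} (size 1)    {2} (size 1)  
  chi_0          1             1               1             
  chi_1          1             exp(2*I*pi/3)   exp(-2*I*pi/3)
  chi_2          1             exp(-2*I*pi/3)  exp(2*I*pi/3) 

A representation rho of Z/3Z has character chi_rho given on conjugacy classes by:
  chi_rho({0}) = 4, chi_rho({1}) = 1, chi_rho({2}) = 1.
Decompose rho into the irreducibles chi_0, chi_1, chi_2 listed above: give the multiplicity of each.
Multiplicities: chi_0: 2, chi_1: 1, chi_2: 1.

Derivation: Use <chi_rho, chi> = (1/|G|) sum_C |C| * chi_rho(C) * conj(chi(C)) with |G| = 3 for each irreducible chi in the table:
  <chi_rho, chi_0> = (1/3)[1*(4)*conj(1) + 1*(1)*conj(1) + 1*(1)*conj(1)]
      = (1/3)[(4) + (1) + (1)] = 6/3 = 2
  <chi_rho, chi_1> = (1/3)[1*(4)*conj(1) + 1*(1)*conj(exp(2*I*pi/3)) + 1*(1)*conj(exp(-2*I*pi/3))]
      = (1/3)[(4) + (1 + 2*exp(-2*I*pi/3) + exp(2*I*pi/3)) + (1 + exp(-2*I*pi/3) + 2*exp(2*I*pi/3))] = 3/3 = 1
  <chi_rho, chi_2> = (1/3)[1*(4)*conj(1) + 1*(1)*conj(exp(-2*I*pi/3)) + 1*(1)*conj(exp(2*I*pi/3))]
      = (1/3)[(4) + (1 + exp(-2*I*pi/3) + 2*exp(2*I*pi/3)) + (1 + 2*exp(-2*I*pi/3) + exp(2*I*pi/3))] = 3/3 = 1
(Exp terms are combined using exp(i*s)*conj(exp(i*t)) = exp(i*(s-t)), and sums of them are collapsed using the identity that for every m > 1 the m distinct m-th roots of unity sum to 0, e.g. 1 + exp(2*I*pi/3) + exp(-2*I*pi/3) = 0.)
Dimension check: dim(rho) = sum (mult * dim) = 2*1 + 1*1 + 1*1 = 4 = chi_rho(e) = 4.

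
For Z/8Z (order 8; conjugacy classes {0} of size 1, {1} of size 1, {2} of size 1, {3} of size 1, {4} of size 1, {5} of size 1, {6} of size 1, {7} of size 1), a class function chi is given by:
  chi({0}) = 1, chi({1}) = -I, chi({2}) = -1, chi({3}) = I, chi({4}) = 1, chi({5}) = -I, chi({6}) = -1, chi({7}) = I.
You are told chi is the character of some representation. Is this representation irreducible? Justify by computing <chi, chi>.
Irreducible: <chi, chi> = 1.

Working: <chi, chi> = (1/|G|) sum_C |C| * |chi(C)|^2 = (1/8)[1*|1|^2 + 1*|-I|^2 + 1*|-1|^2 + 1*|I|^2 + 1*|1|^2 + 1*|-I|^2 + 1*|-1|^2 + 1*|I|^2]
  = (1/8)[(1) + (1) + (1) + (1) + (1) + (1) + (1) + (1)] = 8/8 = 1.
(Exp terms are combined using exp(i*s)*conj(exp(i*t)) = exp(i*(s-t)), and sums of them are collapsed using the identity that for every m > 1 the m distinct m-th roots of unity sum to 0, e.g. 1 + exp(2*I*pi/3) + exp(-2*I*pi/3) = 0.)
A character is irreducible iff <chi, chi> = 1, so this representation is irreducible.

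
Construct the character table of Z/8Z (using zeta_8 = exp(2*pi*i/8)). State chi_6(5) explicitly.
Character table of Z/8Z (irreps indexed chi_0,...,chi_7 with chi_k(m) = zeta_8^(k*m), zeta_8 = exp(2*pi*i/8)):
  irrep \ class  {0} (size 1)  {1} (size 1)    {2} (size 1)  {3} (size 1)    {4} (size 1)  {5} (size 1)    {6} (size 1)  {7} (size 1)  
  chi_0          1             1               1             1               1             1               1             1             
  chi_1          1             exp(I*pi/4)     I             exp(3*I*pi/4)   -1            exp(-3*I*pi/4)  -I            exp(-I*pi/4)  
  chi_2          1             I               -1            -I              1             I               -1            -I            
  chi_3          1             exp(3*I*pi/4)   -I            exp(I*pi/4)     -1            exp(-I*pi/4)    I             exp(-3*I*pi/4)
  chi_4          1             -1              1             -1              1             -1              1             -1            
  chi_5          1             exp(-3*I*pi/4)  I             exp(-I*pi/4)    -1            exp(I*pi/4)     -I            exp(3*I*pi/4) 
  chi_6          1             -I              -1            I               1             -I              -1            I             
  chi_7          1             exp(-I*pi/4)    -I            exp(-3*I*pi/4)  -1            exp(3*I*pi/4)   I             exp(I*pi/4)   

Spot check: chi_6(5) = zeta_8^(6*5) = zeta_8^30 = -I.

Derivation: Z/8Z is abelian, so all 8 irreducible complex representations are 1-dimensional. They are given by chi_k(m) = zeta_8^(k*m) for k = 0,...,7. Row orthogonality: sum_m chi_k(m) conj(chi_l(m)) = 8 * [k = l].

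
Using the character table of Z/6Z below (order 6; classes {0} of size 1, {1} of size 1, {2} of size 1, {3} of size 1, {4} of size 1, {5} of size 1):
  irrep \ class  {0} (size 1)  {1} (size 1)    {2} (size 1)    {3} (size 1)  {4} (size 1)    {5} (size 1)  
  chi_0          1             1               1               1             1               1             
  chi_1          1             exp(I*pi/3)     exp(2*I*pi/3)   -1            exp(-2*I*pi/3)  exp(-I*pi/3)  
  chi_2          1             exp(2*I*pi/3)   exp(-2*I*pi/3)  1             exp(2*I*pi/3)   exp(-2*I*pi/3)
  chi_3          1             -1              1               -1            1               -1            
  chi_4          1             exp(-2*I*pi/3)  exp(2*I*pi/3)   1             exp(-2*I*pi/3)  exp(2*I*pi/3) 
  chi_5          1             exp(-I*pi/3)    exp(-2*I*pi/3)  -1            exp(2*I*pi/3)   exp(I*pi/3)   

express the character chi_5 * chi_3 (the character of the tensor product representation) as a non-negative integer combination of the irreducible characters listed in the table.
chi_5 tensor chi_3 = chi_2 (all other irreducibles have multiplicity 0).

Reasoning: The character of a tensor product is the pointwise product (chi_5 * chi_3)(C) = chi_5(C) * chi_3(C):
  {0}: (1)*(1), {1}: (exp(-I*pi/3))*(-1), {2}: (exp(-2*I*pi/3))*(1), {3}: (-1)*(-1), {4}: (exp(2*I*pi/3))*(1), {5}: (exp(I*pi/3))*(-1)
so (chi_5 * chi_3) takes values
  {0} -> 1, {1} -> -exp(-I*pi/3), {2} -> exp(-2*I*pi/3), {3} -> 1, {4} -> exp(2*I*pi/3), {5} -> -exp(I*pi/3).
Now take the inner product of this character with each irreducible chi from the table, <chi_5*chi_3, chi> = (1/6) sum_C |C| (chi_5*chi_3)(C) conj(chi(C)):
  <chi_5*chi_3, chi_0> = (1/6)[1*(1)*conj(1) + 1*(-exp(-I*pi/3))*conj(1) + 1*(exp(-2*I*pi/3))*conj(1) + 1*(1)*conj(1) + 1*(exp(2*I*pi/3))*conj(1) + 1*(-exp(I*pi/3))*conj(1)]
      = (1/6)[(1) + (-exp(-I*pi/3)) + (exp(-2*I*pi/3)) + (1) + (exp(2*I*pi/3)) + (-exp(I*pi/3))] = 0/6 = 0
  <chi_5*chi_3, chi_1> = (1/6)[1*(1)*conj(1) + 1*(-exp(-I*pi/3))*conj(exp(I*pi/3)) + 1*(exp(-2*I*pi/3))*conj(exp(2*I*pi/3)) + 1*(1)*conj(-1) + 1*(exp(2*I*pi/3))*conj(exp(-2*I*pi/3)) + 1*(-exp(I*pi/3))*conj(exp(-I*pi/3))]
      = (1/6)[(1) + (-exp(-2*I*pi/3)) + (exp(2*I*pi/3)) + (-1) + (exp(-2*I*pi/3)) + (-exp(2*I*pi/3))] = 0/6 = 0
  <chi_5*chi_3, chi_2> = (1/6)[1*(1)*conj(1) + 1*(-exp(-I*pi/3))*conj(exp(2*I*pi/3)) + 1*(exp(-2*I*pi/3))*conj(exp(-2*I*pi/3)) + 1*(1)*conj(1) + 1*(exp(2*I*pi/3))*conj(exp(2*I*pi/3)) + 1*(-exp(I*pi/3))*conj(exp(-2*I*pi/3))]
      = (1/6)[(1) + (1) + (1) + (1) + (1) + (1)] = 6/6 = 1
  <chi_5*chi_3, chi_3> = (1/6)[1*(1)*conj(1) + 1*(-exp(-I*pi/3))*conj(-1) + 1*(exp(-2*I*pi/3))*conj(1) + 1*(1)*conj(-1) + 1*(exp(2*I*pi/3))*conj(1) + 1*(-exp(I*pi/3))*conj(-1)]
      = (1/6)[(1) + (exp(-I*pi/3)) + (exp(-2*I*pi/3)) + (-1) + (exp(2*I*pi/3)) + (exp(I*pi/3))] = 0/6 = 0
  <chi_5*chi_3, chi_4> = (1/6)[1*(1)*conj(1) + 1*(-exp(-I*pi/3))*conj(exp(-2*I*pi/3)) + 1*(exp(-2*I*pi/3))*conj(exp(2*I*pi/3)) + 1*(1)*conj(1) + 1*(exp(2*I*pi/3))*conj(exp(-2*I*pi/3)) + 1*(-exp(I*pi/3))*conj(exp(2*I*pi/3))]
      = (1/6)[(1) + (-exp(I*pi/3)) + (exp(2*I*pi/3)) + (1) + (exp(-2*I*pi/3)) + (-exp(-I*pi/3))] = 0/6 = 0
  <chi_5*chi_3, chi_5> = (1/6)[1*(1)*conj(1) + 1*(-exp(-I*pi/3))*conj(exp(-I*pi/3)) + 1*(exp(-2*I*pi/3))*conj(exp(-2*I*pi/3)) + 1*(1)*conj(-1) + 1*(exp(2*I*pi/3))*conj(exp(2*I*pi/3)) + 1*(-exp(I*pi/3))*conj(exp(I*pi/3))]
      = (1/6)[(1) + (-1) + (1) + (-1) + (1) + (-1)] = 0/6 = 0
(Exp terms are combined using exp(i*s)*conj(exp(i*t)) = exp(i*(s-t)), and sums of them are collapsed using the identity that for every m > 1 the m distinct m-th roots of unity sum to 0, e.g. 1 + exp(2*I*pi/3) + exp(-2*I*pi/3) = 0.)
Hence the multiplicities are chi_2: 1. Dimension check: dim(chi_5)*dim(chi_3) = 1*1 = 1 and sum (mult * dim) = 1*1 = 1.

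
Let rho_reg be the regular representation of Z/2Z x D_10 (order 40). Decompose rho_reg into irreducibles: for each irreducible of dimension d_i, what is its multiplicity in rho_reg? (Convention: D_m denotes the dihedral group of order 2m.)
Each irreducible V_i of dimension d_i appears with multiplicity d_i, i.e. rho_reg = (direct sum over all irreducibles V_i) d_i V_i. The irreducible dimensions for Z/2Z x D_10 are 1, 1, 1, 1, 1, 1, 1, 1, 2, 2, 2, 2, 2, 2, 2, 2: 8 irreducibles of dimension 1, each with multiplicity 1; 8 irreducibles of dimension 2, each with multiplicity 2. Total dimension 8*1*1 + 8*2*2 = 40 = |G|.

Explanation: General theorem: in the regular representation of a finite group G, each irreducible appears with multiplicity equal to its dimension. Check: dim(rho_reg) = sum d_i^2 = 1 + 1 + 1 + 1 + 1 + 1 + 1 + 1 + 4 + 4 + 4 + 4 + 4 + 4 + 4 + 4 = 40 = |G|.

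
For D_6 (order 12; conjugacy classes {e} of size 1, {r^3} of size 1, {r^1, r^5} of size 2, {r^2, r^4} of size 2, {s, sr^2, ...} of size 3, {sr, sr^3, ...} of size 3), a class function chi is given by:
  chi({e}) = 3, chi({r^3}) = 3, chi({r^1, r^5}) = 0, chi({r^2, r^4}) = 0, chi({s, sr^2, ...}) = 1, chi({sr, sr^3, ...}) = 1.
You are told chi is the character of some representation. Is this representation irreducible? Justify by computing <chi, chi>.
Not irreducible (reducible): <chi, chi> = 2 > 1.

Proof sketch: <chi, chi> = (1/|G|) sum_C |C| * |chi(C)|^2 = (1/12)[1*|3|^2 + 1*|3|^2 + 2*|0|^2 + 2*|0|^2 + 3*|1|^2 + 3*|1|^2]
  = (1/12)[(9) + (9) + (0) + (0) + (3) + (3)] = 24/12 = 2.
A character is irreducible iff <chi, chi> = 1, so this representation is reducible.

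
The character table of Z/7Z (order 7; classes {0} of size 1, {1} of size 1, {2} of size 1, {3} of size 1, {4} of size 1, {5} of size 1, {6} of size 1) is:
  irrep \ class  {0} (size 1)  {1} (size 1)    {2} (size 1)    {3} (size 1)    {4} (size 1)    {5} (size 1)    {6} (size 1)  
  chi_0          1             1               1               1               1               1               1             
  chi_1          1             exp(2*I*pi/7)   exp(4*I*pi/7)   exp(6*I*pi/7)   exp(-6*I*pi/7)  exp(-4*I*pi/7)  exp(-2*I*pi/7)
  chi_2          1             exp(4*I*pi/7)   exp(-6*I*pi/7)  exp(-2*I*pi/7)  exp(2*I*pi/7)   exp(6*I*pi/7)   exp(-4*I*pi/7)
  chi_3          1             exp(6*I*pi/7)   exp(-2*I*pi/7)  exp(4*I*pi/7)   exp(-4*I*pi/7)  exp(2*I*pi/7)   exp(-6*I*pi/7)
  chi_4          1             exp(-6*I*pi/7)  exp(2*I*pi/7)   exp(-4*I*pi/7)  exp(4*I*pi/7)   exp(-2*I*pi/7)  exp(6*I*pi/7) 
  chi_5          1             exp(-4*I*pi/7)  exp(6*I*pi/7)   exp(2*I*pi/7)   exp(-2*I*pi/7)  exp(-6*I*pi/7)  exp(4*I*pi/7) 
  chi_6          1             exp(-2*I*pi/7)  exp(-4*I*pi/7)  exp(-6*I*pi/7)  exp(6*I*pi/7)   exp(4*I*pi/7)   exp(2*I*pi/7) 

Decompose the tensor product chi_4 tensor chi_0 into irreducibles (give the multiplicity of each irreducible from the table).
chi_4 tensor chi_0 = chi_4 (all other irreducibles have multiplicity 0).

Justification: The character of a tensor product is the pointwise product (chi_4 * chi_0)(C) = chi_4(C) * chi_0(C):
  {0}: (1)*(1), {1}: (exp(-6*I*pi/7))*(1), {2}: (exp(2*I*pi/7))*(1), {3}: (exp(-4*I*pi/7))*(1), {4}: (exp(4*I*pi/7))*(1), {5}: (exp(-2*I*pi/7))*(1), {6}: (exp(6*I*pi/7))*(1)
so (chi_4 * chi_0) takes values
  {0} -> 1, {1} -> exp(-6*I*pi/7), {2} -> exp(2*I*pi/7), {3} -> exp(-4*I*pi/7), {4} -> exp(4*I*pi/7), {5} -> exp(-2*I*pi/7), {6} -> exp(6*I*pi/7).
Now take the inner product of this character with each irreducible chi from the table, <chi_4*chi_0, chi> = (1/7) sum_C |C| (chi_4*chi_0)(C) conj(chi(C)):
  <chi_4*chi_0, chi_0> = (1/7)[1*(1)*conj(1) + 1*(exp(-6*I*pi/7))*conj(1) + 1*(exp(2*I*pi/7))*conj(1) + 1*(exp(-4*I*pi/7))*conj(1) + 1*(exp(4*I*pi/7))*conj(1) + 1*(exp(-2*I*pi/7))*conj(1) + 1*(exp(6*I*pi/7))*conj(1)]
      = (1/7)[(1) + (exp(-6*I*pi/7)) + (exp(2*I*pi/7)) + (exp(-4*I*pi/7)) + (exp(4*I*pi/7)) + (exp(-2*I*pi/7)) + (exp(6*I*pi/7))] = 0/7 = 0
  <chi_4*chi_0, chi_1> = (1/7)[1*(1)*conj(1) + 1*(exp(-6*I*pi/7))*conj(exp(2*I*pi/7)) + 1*(exp(2*I*pi/7))*conj(exp(4*I*pi/7)) + 1*(exp(-4*I*pi/7))*conj(exp(6*I*pi/7)) + 1*(exp(4*I*pi/7))*conj(exp(-6*I*pi/7)) + 1*(exp(-2*I*pi/7))*conj(exp(-4*I*pi/7)) + 1*(exp(6*I*pi/7))*conj(exp(-2*I*pi/7))]
      = (1/7)[(1) + (exp(6*I*pi/7)) + (exp(-2*I*pi/7)) + (exp(4*I*pi/7)) + (exp(-4*I*pi/7)) + (exp(2*I*pi/7)) + (exp(-6*I*pi/7))] = 0/7 = 0
  <chi_4*chi_0, chi_2> = (1/7)[1*(1)*conj(1) + 1*(exp(-6*I*pi/7))*conj(exp(4*I*pi/7)) + 1*(exp(2*I*pi/7))*conj(exp(-6*I*pi/7)) + 1*(exp(-4*I*pi/7))*conj(exp(-2*I*pi/7)) + 1*(exp(4*I*pi/7))*conj(exp(2*I*pi/7)) + 1*(exp(-2*I*pi/7))*conj(exp(6*I*pi/7)) + 1*(exp(6*I*pi/7))*conj(exp(-4*I*pi/7))]
      = (1/7)[(1) + (exp(4*I*pi/7)) + (exp(-6*I*pi/7)) + (exp(-2*I*pi/7)) + (exp(2*I*pi/7)) + (exp(6*I*pi/7)) + (exp(-4*I*pi/7))] = 0/7 = 0
  <chi_4*chi_0, chi_3> = (1/7)[1*(1)*conj(1) + 1*(exp(-6*I*pi/7))*conj(exp(6*I*pi/7)) + 1*(exp(2*I*pi/7))*conj(exp(-2*I*pi/7)) + 1*(exp(-4*I*pi/7))*conj(exp(4*I*pi/7)) + 1*(exp(4*I*pi/7))*conj(exp(-4*I*pi/7)) + 1*(exp(-2*I*pi/7))*conj(exp(2*I*pi/7)) + 1*(exp(6*I*pi/7))*conj(exp(-6*I*pi/7))]
      = (1/7)[(1) + (exp(2*I*pi/7)) + (exp(4*I*pi/7)) + (exp(6*I*pi/7)) + (exp(-6*I*pi/7)) + (exp(-4*I*pi/7)) + (exp(-2*I*pi/7))] = 0/7 = 0
  <chi_4*chi_0, chi_4> = (1/7)[1*(1)*conj(1) + 1*(exp(-6*I*pi/7))*conj(exp(-6*I*pi/7)) + 1*(exp(2*I*pi/7))*conj(exp(2*I*pi/7)) + 1*(exp(-4*I*pi/7))*conj(exp(-4*I*pi/7)) + 1*(exp(4*I*pi/7))*conj(exp(4*I*pi/7)) + 1*(exp(-2*I*pi/7))*conj(exp(-2*I*pi/7)) + 1*(exp(6*I*pi/7))*conj(exp(6*I*pi/7))]
      = (1/7)[(1) + (1) + (1) + (1) + (1) + (1) + (1)] = 7/7 = 1
  <chi_4*chi_0, chi_5> = (1/7)[1*(1)*conj(1) + 1*(exp(-6*I*pi/7))*conj(exp(-4*I*pi/7)) + 1*(exp(2*I*pi/7))*conj(exp(6*I*pi/7)) + 1*(exp(-4*I*pi/7))*conj(exp(2*I*pi/7)) + 1*(exp(4*I*pi/7))*conj(exp(-2*I*pi/7)) + 1*(exp(-2*I*pi/7))*conj(exp(-6*I*pi/7)) + 1*(exp(6*I*pi/7))*conj(exp(4*I*pi/7))]
      = (1/7)[(1) + (exp(-2*I*pi/7)) + (exp(-4*I*pi/7)) + (exp(-6*I*pi/7)) + (exp(6*I*pi/7)) + (exp(4*I*pi/7)) + (exp(2*I*pi/7))] = 0/7 = 0
  <chi_4*chi_0, chi_6> = (1/7)[1*(1)*conj(1) + 1*(exp(-6*I*pi/7))*conj(exp(-2*I*pi/7)) + 1*(exp(2*I*pi/7))*conj(exp(-4*I*pi/7)) + 1*(exp(-4*I*pi/7))*conj(exp(-6*I*pi/7)) + 1*(exp(4*I*pi/7))*conj(exp(6*I*pi/7)) + 1*(exp(-2*I*pi/7))*conj(exp(4*I*pi/7)) + 1*(exp(6*I*pi/7))*conj(exp(2*I*pi/7))]
      = (1/7)[(1) + (exp(-4*I*pi/7)) + (exp(6*I*pi/7)) + (exp(2*I*pi/7)) + (exp(-2*I*pi/7)) + (exp(-6*I*pi/7)) + (exp(4*I*pi/7))] = 0/7 = 0
(Exp terms are combined using exp(i*s)*conj(exp(i*t)) = exp(i*(s-t)), and sums of them are collapsed using the identity that for every m > 1 the m distinct m-th roots of unity sum to 0, e.g. 1 + exp(2*I*pi/3) + exp(-2*I*pi/3) = 0.)
Hence the multiplicities are chi_4: 1. Dimension check: dim(chi_4)*dim(chi_0) = 1*1 = 1 and sum (mult * dim) = 1*1 = 1.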